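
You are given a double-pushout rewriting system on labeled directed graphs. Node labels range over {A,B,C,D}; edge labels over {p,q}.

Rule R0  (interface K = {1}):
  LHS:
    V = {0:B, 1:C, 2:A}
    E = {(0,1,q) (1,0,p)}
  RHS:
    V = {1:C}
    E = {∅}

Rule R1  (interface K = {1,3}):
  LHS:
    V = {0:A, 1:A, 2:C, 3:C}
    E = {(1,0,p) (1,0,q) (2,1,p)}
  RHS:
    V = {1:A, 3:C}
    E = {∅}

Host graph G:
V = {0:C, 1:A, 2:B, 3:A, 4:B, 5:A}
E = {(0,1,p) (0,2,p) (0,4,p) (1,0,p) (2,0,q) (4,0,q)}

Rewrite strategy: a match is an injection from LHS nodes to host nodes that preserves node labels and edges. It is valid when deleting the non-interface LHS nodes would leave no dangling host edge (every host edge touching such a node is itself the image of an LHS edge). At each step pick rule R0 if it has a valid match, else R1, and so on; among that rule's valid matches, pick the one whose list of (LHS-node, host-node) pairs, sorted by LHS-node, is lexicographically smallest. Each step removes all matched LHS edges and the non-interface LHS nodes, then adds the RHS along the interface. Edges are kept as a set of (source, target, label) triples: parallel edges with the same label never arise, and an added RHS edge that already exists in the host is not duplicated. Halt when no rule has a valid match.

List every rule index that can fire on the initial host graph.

Answer: [R0]

Derivation:
R0: 4 valid matches — {0↦2, 1↦0, 2↦3}, {0↦2, 1↦0, 2↦5}, {0↦4, 1↦0, 2↦3} (+1 more)
R1: no valid match — LHS pattern not found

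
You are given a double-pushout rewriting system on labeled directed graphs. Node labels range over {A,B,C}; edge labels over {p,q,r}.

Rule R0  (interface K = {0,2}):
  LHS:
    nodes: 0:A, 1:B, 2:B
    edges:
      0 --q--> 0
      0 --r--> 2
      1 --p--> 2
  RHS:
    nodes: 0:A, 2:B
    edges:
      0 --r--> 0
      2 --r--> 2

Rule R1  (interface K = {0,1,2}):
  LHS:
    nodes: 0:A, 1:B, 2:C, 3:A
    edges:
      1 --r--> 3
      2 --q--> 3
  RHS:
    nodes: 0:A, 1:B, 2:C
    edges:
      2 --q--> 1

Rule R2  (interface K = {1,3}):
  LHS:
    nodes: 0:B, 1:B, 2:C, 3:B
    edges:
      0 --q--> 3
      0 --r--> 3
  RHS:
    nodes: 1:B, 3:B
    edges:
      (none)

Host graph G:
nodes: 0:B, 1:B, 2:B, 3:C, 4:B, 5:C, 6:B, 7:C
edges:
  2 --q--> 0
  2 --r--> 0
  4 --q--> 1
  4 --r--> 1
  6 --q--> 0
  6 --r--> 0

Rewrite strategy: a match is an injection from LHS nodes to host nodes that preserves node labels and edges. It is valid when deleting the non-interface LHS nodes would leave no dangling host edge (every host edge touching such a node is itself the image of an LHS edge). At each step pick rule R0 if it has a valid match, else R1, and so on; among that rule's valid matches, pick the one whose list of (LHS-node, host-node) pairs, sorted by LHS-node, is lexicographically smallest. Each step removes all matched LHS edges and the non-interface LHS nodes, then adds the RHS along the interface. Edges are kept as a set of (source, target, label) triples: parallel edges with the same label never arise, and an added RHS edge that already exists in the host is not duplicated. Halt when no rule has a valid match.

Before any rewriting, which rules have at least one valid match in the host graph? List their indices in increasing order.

Answer: [R2]

Derivation:
R0: no valid match — LHS pattern not found
R1: no valid match — LHS pattern not found
R2: 27 valid matches — {0↦2, 1↦1, 2↦3, 3↦0}, {0↦2, 1↦1, 2↦5, 3↦0}, {0↦2, 1↦1, 2↦7, 3↦0} (+24 more)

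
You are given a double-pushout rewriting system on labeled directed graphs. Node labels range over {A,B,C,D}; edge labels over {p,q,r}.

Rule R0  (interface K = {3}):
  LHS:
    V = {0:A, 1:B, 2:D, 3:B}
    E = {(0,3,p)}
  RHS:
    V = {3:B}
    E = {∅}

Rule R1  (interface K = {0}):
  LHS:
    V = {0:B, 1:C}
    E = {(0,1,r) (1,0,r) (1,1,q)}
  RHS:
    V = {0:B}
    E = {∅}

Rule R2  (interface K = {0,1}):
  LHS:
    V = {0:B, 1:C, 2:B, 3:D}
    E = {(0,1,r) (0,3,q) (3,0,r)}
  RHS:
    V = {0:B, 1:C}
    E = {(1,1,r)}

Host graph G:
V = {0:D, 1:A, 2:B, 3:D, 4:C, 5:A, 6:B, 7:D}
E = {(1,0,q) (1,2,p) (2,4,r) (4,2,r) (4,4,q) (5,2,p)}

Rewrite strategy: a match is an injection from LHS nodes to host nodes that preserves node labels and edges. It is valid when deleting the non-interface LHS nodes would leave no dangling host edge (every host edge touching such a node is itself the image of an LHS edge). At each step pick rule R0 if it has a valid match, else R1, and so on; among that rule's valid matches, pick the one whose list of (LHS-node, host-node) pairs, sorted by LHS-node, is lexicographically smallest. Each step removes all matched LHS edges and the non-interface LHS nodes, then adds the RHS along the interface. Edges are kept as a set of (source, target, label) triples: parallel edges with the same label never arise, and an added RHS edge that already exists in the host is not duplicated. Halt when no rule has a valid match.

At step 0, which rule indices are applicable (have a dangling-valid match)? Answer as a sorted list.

Answer: [R0,R1]

Derivation:
R0: 2 valid matches — {0↦5, 1↦6, 2↦3, 3↦2}, {0↦5, 1↦6, 2↦7, 3↦2}
R1: 1 valid match — {0↦2, 1↦4}
R2: no valid match — LHS pattern not found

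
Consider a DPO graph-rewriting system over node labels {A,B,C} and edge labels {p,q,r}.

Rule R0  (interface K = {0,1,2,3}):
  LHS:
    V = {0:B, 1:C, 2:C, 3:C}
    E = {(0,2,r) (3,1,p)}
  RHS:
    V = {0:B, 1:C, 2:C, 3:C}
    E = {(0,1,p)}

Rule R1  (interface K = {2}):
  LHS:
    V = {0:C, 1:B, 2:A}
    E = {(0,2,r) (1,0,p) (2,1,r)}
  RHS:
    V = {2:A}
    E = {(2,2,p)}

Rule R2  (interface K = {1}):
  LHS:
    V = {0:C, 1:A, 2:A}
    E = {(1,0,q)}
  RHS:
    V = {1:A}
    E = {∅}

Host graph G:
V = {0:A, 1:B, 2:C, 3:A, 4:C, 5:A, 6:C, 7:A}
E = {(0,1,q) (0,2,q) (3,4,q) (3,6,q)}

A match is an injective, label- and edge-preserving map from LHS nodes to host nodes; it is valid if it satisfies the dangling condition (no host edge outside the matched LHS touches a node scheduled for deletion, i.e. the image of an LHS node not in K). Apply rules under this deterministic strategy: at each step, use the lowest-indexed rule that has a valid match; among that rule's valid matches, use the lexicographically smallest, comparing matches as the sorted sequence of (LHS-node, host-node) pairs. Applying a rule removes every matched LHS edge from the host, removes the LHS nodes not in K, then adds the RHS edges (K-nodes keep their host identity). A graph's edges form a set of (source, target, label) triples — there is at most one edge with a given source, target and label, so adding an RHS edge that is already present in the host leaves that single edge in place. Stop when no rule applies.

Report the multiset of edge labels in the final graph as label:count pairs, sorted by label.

Answer: q:2

Rewrite trace:
initial: |V|=8 |E|=4  E = 0-q->1 0-q->2 3-q->4 3-q->6
step 1: apply R2 at {0↦2, 1↦0, 2↦5}  → |V|=6 |E|=3  E = 0-q->1 3-q->4 3-q->6
step 2: apply R2 at {0↦4, 1↦3, 2↦7}  → |V|=4 |E|=2  E = 0-q->1 3-q->6
halt: no rule applies after step 2
NF edges: [(0, 1, 'q'), (3, 6, 'q')]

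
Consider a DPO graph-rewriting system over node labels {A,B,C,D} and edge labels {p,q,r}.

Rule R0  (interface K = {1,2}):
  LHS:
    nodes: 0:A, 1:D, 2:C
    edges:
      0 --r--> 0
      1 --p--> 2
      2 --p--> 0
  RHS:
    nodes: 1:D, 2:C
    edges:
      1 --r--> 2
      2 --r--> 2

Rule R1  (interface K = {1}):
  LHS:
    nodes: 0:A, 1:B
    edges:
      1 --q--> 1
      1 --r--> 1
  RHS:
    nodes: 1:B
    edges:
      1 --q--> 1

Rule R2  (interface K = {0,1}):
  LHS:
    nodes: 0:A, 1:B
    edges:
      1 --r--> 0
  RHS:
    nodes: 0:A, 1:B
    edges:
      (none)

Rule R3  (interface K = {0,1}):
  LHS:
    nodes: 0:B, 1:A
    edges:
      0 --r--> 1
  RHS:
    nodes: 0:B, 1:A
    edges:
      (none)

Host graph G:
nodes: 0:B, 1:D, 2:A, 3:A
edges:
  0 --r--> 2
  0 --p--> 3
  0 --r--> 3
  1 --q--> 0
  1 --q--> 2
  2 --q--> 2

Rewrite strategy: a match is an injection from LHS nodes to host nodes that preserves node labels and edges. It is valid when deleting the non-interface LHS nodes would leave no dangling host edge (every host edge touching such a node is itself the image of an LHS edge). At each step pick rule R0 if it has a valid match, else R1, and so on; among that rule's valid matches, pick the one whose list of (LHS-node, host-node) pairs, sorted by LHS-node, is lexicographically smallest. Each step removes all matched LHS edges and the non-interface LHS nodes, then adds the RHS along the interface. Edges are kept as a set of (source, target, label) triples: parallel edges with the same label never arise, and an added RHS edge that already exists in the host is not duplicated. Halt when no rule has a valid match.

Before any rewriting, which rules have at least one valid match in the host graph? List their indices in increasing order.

R0: no valid match — LHS pattern not found
R1: no valid match — LHS pattern not found
R2: 2 valid matches — {0↦2, 1↦0}, {0↦3, 1↦0}
R3: 2 valid matches — {0↦0, 1↦2}, {0↦0, 1↦3}

Answer: [R2,R3]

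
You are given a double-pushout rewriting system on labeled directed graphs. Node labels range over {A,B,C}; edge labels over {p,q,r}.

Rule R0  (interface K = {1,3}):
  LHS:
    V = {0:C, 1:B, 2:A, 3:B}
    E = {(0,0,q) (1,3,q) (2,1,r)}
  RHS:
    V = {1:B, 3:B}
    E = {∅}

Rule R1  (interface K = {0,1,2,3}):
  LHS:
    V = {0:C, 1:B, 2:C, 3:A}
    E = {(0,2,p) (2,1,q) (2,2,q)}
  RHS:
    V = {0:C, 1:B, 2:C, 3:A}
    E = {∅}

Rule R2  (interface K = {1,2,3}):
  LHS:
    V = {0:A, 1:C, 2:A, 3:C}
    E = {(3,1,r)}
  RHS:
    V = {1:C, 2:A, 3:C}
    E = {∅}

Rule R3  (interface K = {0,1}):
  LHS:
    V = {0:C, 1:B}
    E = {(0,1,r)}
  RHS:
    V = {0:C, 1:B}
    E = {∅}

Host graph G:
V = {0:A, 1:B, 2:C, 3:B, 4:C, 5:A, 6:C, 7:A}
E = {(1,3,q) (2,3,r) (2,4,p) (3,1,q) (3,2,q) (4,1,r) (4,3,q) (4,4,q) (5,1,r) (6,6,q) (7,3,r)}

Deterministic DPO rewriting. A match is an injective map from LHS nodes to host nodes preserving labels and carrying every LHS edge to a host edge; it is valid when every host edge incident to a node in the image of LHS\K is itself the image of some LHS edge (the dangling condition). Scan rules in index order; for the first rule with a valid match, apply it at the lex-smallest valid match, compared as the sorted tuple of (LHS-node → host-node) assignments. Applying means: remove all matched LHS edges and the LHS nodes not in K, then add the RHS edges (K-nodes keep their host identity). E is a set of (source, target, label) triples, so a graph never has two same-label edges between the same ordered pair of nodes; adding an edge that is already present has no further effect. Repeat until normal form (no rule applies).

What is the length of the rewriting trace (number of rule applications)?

Answer: 4

Derivation:
initial: |V|=8 |E|=11  E = 1-q->3 2-r->3 2-p->4 3-q->1 3-q->2 4-r->1 4-q->3 4-q->4 5-r->1 6-q->6 7-r->3
step 1: apply R0 at {0↦6, 1↦1, 2↦5, 3↦3}  → |V|=6 |E|=8  E = 2-r->3 2-p->4 3-q->1 3-q->2 4-r->1 4-q->3 4-q->4 7-r->3
step 2: apply R1 at {0↦2, 1↦3, 2↦4, 3↦0}  → |V|=6 |E|=5  E = 2-r->3 3-q->1 3-q->2 4-r->1 7-r->3
step 3: apply R3 at {0↦2, 1↦3}  → |V|=6 |E|=4  E = 3-q->1 3-q->2 4-r->1 7-r->3
step 4: apply R3 at {0↦4, 1↦1}  → |V|=6 |E|=3  E = 3-q->1 3-q->2 7-r->3
final graph: no rule applies after step 4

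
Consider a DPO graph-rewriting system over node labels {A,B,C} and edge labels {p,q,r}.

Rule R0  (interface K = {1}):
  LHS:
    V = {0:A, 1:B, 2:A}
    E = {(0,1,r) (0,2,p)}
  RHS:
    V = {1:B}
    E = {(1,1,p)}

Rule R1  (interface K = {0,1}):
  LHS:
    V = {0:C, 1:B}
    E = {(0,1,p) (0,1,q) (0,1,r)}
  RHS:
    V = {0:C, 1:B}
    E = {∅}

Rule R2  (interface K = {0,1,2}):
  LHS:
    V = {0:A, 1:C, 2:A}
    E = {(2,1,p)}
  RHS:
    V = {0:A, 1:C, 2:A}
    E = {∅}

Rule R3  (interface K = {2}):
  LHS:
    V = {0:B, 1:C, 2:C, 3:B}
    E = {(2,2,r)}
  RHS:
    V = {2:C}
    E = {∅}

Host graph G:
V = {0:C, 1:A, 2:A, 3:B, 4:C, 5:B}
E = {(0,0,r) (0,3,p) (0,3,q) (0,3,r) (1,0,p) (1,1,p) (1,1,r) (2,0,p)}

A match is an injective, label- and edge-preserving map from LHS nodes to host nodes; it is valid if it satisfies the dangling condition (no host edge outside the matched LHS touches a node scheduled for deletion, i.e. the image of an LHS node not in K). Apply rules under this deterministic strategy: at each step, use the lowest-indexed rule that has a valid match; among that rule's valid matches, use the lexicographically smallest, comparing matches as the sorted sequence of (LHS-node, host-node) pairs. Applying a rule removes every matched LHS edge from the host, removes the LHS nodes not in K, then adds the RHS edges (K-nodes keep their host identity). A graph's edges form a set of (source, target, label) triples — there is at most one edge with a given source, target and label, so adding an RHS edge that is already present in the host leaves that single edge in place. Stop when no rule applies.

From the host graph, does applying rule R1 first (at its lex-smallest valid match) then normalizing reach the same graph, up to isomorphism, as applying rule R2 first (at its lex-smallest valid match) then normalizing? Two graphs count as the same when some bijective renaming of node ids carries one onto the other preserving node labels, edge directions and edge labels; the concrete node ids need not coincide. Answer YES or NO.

branch R1-first: apply at {0↦0, 1↦3} → |E|=5, then 3 more step(s) → NF |V|=3 |E|=2 V={0:C, 1:A, 2:A} E=1-p->1 1-r->1
branch R2-first: apply at {0↦1, 1↦0, 2↦2} → |E|=7, then 3 more step(s) → NF |V|=3 |E|=2 V={0:C, 1:A, 2:A} E=1-p->1 1-r->1
graphs isomorphic (equal up to label-preserving node renaming)

Answer: YES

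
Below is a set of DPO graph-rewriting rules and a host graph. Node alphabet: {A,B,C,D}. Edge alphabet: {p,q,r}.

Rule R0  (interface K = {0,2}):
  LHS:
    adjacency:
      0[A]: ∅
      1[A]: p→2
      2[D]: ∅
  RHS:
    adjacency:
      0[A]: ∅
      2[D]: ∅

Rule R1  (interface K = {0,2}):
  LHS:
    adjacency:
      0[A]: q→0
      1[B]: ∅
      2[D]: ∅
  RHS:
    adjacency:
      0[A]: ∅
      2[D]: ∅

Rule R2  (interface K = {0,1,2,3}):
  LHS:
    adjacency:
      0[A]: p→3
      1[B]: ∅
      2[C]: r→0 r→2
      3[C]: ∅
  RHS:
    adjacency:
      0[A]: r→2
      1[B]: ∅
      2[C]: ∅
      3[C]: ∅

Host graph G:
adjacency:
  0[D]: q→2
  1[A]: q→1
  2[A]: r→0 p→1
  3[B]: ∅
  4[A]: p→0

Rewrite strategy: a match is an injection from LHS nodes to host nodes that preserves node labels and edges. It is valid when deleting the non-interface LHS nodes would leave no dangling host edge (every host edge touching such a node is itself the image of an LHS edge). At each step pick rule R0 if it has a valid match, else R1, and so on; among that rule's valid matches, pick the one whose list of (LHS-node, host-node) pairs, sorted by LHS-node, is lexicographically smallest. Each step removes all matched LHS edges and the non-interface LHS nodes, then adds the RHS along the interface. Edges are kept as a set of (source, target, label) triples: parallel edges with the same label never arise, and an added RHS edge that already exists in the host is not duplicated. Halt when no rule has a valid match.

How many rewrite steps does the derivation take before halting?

[0] host  ⇒  5 nodes, 5 edges  {0-q->2 1-q->1 2-r->0 2-p->1 4-p->0}
[1] R0 @ {0↦1, 1↦4, 2↦0}  ⇒  4 nodes, 4 edges  {0-q->2 1-q->1 2-r->0 2-p->1}
[2] R1 @ {0↦1, 1↦3, 2↦0}  ⇒  3 nodes, 3 edges  {0-q->2 2-r->0 2-p->1}
halt: no rule applies after step 2

Answer: 2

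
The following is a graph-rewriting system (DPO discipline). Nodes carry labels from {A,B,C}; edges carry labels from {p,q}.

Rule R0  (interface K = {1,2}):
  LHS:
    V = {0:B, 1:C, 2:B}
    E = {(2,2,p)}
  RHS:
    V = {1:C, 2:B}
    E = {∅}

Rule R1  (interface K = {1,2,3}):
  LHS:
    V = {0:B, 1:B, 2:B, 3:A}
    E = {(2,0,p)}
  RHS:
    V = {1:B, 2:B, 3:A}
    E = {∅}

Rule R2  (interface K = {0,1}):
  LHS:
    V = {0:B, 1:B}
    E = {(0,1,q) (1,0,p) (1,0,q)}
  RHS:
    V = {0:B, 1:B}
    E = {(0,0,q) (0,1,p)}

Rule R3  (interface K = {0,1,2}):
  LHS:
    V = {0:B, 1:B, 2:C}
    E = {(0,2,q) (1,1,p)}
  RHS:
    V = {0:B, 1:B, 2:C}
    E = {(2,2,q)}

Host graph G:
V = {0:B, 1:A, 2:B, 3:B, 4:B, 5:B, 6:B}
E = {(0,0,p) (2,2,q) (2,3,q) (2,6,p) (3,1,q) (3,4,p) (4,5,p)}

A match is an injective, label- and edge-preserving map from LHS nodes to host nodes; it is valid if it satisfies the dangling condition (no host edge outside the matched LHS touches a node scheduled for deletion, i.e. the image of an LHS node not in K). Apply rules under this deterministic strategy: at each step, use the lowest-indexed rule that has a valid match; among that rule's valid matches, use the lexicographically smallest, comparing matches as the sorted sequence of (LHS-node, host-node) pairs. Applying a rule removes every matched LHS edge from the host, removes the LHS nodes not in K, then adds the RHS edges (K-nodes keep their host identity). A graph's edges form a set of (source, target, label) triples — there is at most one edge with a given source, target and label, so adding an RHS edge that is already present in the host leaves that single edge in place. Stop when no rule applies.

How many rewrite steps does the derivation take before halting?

[0] host  ⇒  7 nodes, 7 edges  {0-p->0 2-q->2 2-q->3 2-p->6 3-q->1 3-p->4 4-p->5}
[1] R1 @ {0↦5, 1↦0, 2↦4, 3↦1}  ⇒  6 nodes, 6 edges  {0-p->0 2-q->2 2-q->3 2-p->6 3-q->1 3-p->4}
[2] R1 @ {0↦4, 1↦0, 2↦3, 3↦1}  ⇒  5 nodes, 5 edges  {0-p->0 2-q->2 2-q->3 2-p->6 3-q->1}
[3] R1 @ {0↦6, 1↦0, 2↦2, 3↦1}  ⇒  4 nodes, 4 edges  {0-p->0 2-q->2 2-q->3 3-q->1}
normal form: no rule applies after step 3

Answer: 3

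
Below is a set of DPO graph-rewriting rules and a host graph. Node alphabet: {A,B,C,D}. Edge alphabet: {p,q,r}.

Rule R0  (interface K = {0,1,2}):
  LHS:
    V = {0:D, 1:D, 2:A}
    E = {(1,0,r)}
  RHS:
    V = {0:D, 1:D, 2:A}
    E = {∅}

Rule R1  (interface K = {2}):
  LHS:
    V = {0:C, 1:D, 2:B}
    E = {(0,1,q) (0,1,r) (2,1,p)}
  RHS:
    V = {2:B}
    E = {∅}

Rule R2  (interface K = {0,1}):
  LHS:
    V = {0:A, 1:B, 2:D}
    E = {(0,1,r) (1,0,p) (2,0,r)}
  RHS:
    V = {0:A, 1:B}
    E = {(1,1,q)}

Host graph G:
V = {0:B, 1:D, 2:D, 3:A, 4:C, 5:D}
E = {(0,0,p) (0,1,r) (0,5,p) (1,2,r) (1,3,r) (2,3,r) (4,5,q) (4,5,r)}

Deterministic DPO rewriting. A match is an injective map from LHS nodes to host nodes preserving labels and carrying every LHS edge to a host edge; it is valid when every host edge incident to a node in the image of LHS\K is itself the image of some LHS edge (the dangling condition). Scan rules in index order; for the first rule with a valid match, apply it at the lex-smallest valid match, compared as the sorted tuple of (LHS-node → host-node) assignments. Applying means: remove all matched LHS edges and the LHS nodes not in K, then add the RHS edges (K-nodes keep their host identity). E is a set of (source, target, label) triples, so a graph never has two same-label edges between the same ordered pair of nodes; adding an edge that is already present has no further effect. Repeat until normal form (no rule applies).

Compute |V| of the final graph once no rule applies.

initial: |V|=6 |E|=8  E = 0-p->0 0-r->1 0-p->5 1-r->2 1-r->3 2-r->3 4-q->5 4-r->5
step 1: apply R0 at {0↦2, 1↦1, 2↦3}  → |V|=6 |E|=7  E = 0-p->0 0-r->1 0-p->5 1-r->3 2-r->3 4-q->5 4-r->5
step 2: apply R1 at {0↦4, 1↦5, 2↦0}  → |V|=4 |E|=4  E = 0-p->0 0-r->1 1-r->3 2-r->3
normal form: no rule applies after step 2
NF nodes: {0:B, 1:D, 2:D, 3:A}

Answer: 4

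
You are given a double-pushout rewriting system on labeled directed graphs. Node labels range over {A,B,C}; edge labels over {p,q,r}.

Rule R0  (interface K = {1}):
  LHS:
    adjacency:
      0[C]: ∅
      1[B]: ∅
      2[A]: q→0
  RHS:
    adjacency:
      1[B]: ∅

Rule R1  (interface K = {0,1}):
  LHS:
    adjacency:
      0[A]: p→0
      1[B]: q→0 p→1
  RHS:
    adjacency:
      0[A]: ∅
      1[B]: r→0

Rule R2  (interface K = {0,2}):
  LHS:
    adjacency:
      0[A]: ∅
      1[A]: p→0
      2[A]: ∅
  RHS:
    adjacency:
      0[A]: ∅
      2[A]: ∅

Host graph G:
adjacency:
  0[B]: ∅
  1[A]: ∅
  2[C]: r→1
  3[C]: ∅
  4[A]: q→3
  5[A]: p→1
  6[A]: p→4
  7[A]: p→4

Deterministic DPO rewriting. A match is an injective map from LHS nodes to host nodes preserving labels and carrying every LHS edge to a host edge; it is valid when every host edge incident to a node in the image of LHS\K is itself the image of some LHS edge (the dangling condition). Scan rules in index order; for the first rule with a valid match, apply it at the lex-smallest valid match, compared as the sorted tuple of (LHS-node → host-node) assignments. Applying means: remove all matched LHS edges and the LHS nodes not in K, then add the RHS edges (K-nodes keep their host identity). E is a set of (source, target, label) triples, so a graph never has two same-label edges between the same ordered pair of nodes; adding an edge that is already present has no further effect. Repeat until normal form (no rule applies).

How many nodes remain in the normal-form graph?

Answer: 3

Steps:
initial: |V|=8 |E|=5  E = 2-r->1 4-q->3 5-p->1 6-p->4 7-p->4
step 1: apply R2 at {0↦1, 1↦5, 2↦4}  → |V|=7 |E|=4  E = 2-r->1 4-q->3 6-p->4 7-p->4
step 2: apply R2 at {0↦4, 1↦6, 2↦1}  → |V|=6 |E|=3  E = 2-r->1 4-q->3 7-p->4
step 3: apply R2 at {0↦4, 1↦7, 2↦1}  → |V|=5 |E|=2  E = 2-r->1 4-q->3
step 4: apply R0 at {0↦3, 1↦0, 2↦4}  → |V|=3 |E|=1  E = 2-r->1
halt: no rule applies after step 4
NF nodes: {0:B, 1:A, 2:C}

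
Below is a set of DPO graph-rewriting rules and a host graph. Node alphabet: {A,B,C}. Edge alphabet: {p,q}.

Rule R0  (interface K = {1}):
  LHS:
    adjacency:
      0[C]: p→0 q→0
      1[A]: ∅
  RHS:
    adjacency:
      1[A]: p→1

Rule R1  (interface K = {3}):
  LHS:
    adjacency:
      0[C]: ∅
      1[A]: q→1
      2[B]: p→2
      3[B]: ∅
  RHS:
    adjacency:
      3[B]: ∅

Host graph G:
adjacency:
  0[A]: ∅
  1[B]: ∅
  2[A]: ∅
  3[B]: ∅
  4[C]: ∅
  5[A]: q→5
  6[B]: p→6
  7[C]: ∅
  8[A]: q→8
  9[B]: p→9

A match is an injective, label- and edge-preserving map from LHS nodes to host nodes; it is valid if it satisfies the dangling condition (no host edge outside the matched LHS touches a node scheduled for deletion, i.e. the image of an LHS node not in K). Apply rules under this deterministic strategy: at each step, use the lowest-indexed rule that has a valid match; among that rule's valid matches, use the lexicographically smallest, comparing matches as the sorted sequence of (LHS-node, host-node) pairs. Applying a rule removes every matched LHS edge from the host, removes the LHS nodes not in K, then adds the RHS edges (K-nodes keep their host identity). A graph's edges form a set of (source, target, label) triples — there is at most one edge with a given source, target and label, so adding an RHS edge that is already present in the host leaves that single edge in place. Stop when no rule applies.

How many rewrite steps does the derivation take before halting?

Answer: 2

Rewrite trace:
[0] host  ⇒  10 nodes, 4 edges  {5-q->5 6-p->6 8-q->8 9-p->9}
[1] R1 @ {0↦4, 1↦5, 2↦6, 3↦1}  ⇒  7 nodes, 2 edges  {8-q->8 9-p->9}
[2] R1 @ {0↦7, 1↦8, 2↦9, 3↦1}  ⇒  4 nodes, 0 edges  {∅}
normal form: no rule applies after step 2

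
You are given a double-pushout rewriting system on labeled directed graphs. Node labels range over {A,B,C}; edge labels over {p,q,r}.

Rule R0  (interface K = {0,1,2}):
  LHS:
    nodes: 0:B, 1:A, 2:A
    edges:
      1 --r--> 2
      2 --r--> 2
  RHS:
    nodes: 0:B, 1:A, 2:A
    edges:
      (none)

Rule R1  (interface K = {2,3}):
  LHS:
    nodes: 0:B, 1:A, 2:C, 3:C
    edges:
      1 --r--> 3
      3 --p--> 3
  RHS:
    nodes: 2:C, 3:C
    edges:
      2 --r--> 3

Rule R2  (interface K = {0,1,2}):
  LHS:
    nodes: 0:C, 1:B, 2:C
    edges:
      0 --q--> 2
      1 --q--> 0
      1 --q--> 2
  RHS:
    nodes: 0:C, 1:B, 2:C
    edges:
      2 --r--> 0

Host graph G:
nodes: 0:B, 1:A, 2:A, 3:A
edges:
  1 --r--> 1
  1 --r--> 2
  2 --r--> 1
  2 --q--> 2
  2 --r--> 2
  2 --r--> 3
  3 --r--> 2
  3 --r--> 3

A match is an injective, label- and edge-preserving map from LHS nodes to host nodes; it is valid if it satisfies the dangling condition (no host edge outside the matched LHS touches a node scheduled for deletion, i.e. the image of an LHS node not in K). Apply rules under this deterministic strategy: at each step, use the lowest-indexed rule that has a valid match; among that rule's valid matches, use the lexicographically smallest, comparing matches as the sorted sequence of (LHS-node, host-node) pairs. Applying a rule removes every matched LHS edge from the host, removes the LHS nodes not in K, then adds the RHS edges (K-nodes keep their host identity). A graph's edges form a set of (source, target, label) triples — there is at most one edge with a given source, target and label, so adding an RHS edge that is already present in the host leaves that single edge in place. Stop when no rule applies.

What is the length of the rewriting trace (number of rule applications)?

Answer: 3

Steps:
[0] host  ⇒  4 nodes, 8 edges  {1-r->1 1-r->2 2-r->1 2-q->2 2-r->2 2-r->3 3-r->2 3-r->3}
[1] R0 @ {0↦0, 1↦1, 2↦2}  ⇒  4 nodes, 6 edges  {1-r->1 2-r->1 2-q->2 2-r->3 3-r->2 3-r->3}
[2] R0 @ {0↦0, 1↦2, 2↦1}  ⇒  4 nodes, 4 edges  {2-q->2 2-r->3 3-r->2 3-r->3}
[3] R0 @ {0↦0, 1↦2, 2↦3}  ⇒  4 nodes, 2 edges  {2-q->2 3-r->2}
normal form: no rule applies after step 3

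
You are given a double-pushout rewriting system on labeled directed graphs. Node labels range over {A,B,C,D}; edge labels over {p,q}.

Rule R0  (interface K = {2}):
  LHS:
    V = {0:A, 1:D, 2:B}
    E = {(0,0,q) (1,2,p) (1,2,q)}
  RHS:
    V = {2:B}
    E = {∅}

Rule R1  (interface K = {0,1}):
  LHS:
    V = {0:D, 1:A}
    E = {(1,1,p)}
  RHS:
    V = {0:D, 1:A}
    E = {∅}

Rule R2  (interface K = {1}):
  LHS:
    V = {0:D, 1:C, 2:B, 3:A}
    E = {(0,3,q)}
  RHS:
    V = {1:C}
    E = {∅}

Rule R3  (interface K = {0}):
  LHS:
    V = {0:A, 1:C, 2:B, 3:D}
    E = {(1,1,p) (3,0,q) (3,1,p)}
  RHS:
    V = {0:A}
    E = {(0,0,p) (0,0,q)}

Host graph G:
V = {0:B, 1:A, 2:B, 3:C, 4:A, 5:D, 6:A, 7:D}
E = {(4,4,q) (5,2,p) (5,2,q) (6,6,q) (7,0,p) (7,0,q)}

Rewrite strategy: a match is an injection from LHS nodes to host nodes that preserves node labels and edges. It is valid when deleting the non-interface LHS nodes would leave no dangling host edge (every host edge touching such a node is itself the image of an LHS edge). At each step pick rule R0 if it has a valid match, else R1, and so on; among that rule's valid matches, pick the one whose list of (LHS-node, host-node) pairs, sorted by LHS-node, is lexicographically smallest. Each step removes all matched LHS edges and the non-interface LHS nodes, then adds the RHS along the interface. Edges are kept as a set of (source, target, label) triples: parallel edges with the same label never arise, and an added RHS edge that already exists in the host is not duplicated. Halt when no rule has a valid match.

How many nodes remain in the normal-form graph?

start.  V:8 E:6  edges: 4-q->4 5-p->2 5-q->2 6-q->6 7-p->0 7-q->0
1. fire R0 via {0↦4, 1↦5, 2↦2}  →  V:6 E:3  edges: 6-q->6 7-p->0 7-q->0
2. fire R0 via {0↦6, 1↦7, 2↦0}  →  V:4 E:0  edges: ∅
normal form: no rule applies after step 2
NF nodes: {0:B, 1:A, 2:B, 3:C}

Answer: 4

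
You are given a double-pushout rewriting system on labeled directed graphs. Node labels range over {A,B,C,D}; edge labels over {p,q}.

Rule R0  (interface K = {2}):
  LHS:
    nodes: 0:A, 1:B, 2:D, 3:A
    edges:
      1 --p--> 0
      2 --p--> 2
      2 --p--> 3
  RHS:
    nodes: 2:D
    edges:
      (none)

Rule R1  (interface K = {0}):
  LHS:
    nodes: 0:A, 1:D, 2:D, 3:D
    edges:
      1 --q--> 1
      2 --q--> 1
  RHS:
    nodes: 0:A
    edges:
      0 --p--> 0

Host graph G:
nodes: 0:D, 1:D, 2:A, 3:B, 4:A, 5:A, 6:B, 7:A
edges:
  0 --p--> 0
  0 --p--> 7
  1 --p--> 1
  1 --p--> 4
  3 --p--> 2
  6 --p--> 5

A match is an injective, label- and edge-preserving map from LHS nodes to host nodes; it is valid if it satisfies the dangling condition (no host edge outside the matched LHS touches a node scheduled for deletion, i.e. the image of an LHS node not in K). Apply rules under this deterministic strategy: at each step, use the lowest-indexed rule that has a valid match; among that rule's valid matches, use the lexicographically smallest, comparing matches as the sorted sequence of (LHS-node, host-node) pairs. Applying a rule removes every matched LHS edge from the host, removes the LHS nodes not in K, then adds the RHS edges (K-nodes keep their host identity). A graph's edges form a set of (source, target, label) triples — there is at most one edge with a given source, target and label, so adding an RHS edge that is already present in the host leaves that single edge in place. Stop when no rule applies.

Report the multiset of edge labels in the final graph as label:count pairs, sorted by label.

[0] host  ⇒  8 nodes, 6 edges  {0-p->0 0-p->7 1-p->1 1-p->4 3-p->2 6-p->5}
[1] R0 @ {0↦2, 1↦3, 2↦0, 3↦7}  ⇒  5 nodes, 3 edges  {1-p->1 1-p->4 6-p->5}
[2] R0 @ {0↦5, 1↦6, 2↦1, 3↦4}  ⇒  2 nodes, 0 edges  {∅}
final graph: no rule applies after step 2
NF edges: []

Answer: (no edges)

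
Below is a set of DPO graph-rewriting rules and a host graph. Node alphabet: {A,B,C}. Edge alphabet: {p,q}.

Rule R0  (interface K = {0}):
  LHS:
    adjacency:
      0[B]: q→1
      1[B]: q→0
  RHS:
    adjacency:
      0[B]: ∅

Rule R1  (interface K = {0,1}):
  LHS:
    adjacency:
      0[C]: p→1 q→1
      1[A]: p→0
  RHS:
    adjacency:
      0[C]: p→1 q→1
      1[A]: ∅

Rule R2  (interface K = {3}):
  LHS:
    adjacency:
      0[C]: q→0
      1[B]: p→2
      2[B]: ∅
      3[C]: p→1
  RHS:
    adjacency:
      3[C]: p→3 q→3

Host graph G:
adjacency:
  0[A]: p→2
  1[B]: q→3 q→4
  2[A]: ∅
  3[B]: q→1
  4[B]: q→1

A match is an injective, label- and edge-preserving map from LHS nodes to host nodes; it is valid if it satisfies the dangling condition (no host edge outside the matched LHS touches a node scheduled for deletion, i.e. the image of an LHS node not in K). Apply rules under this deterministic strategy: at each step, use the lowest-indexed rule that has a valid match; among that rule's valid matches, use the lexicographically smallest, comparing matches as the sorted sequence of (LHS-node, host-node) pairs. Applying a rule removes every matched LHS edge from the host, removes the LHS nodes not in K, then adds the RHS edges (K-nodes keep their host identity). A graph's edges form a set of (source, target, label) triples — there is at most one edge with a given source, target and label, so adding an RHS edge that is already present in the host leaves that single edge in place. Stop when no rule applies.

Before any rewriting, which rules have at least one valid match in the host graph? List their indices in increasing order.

R0: 2 valid matches — {0↦1, 1↦3}, {0↦1, 1↦4}
R1: no valid match — LHS pattern not found
R2: no valid match — LHS pattern not found

Answer: [R0]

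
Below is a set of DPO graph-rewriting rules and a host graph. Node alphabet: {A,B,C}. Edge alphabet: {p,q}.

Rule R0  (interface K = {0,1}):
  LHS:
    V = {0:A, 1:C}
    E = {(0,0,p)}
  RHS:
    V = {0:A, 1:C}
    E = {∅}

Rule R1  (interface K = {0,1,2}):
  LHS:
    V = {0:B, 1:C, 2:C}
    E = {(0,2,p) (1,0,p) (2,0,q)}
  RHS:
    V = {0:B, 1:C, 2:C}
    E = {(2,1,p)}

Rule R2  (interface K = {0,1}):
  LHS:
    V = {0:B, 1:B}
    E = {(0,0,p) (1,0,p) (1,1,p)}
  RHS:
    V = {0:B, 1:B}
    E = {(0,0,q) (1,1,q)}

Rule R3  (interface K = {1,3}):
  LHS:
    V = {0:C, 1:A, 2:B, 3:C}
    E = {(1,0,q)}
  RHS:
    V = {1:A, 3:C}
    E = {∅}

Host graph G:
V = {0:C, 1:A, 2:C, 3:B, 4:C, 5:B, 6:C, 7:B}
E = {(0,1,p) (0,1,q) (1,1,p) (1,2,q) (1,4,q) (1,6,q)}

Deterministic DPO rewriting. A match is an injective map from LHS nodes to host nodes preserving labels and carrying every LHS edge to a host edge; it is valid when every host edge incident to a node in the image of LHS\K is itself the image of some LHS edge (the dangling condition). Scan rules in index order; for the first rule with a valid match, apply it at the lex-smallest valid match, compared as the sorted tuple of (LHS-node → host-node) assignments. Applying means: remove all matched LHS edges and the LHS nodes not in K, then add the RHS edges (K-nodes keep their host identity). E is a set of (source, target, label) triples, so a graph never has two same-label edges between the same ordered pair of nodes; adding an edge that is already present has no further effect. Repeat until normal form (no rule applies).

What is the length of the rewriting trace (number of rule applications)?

start.  V:8 E:6  edges: 0-p->1 0-q->1 1-p->1 1-q->2 1-q->4 1-q->6
1. fire R0 via {0↦1, 1↦0}  →  V:8 E:5  edges: 0-p->1 0-q->1 1-q->2 1-q->4 1-q->6
2. fire R3 via {0↦2, 1↦1, 2↦3, 3↦0}  →  V:6 E:4  edges: 0-p->1 0-q->1 1-q->4 1-q->6
3. fire R3 via {0↦4, 1↦1, 2↦5, 3↦0}  →  V:4 E:3  edges: 0-p->1 0-q->1 1-q->6
4. fire R3 via {0↦6, 1↦1, 2↦7, 3↦0}  →  V:2 E:2  edges: 0-p->1 0-q->1
halt: no rule applies after step 4

Answer: 4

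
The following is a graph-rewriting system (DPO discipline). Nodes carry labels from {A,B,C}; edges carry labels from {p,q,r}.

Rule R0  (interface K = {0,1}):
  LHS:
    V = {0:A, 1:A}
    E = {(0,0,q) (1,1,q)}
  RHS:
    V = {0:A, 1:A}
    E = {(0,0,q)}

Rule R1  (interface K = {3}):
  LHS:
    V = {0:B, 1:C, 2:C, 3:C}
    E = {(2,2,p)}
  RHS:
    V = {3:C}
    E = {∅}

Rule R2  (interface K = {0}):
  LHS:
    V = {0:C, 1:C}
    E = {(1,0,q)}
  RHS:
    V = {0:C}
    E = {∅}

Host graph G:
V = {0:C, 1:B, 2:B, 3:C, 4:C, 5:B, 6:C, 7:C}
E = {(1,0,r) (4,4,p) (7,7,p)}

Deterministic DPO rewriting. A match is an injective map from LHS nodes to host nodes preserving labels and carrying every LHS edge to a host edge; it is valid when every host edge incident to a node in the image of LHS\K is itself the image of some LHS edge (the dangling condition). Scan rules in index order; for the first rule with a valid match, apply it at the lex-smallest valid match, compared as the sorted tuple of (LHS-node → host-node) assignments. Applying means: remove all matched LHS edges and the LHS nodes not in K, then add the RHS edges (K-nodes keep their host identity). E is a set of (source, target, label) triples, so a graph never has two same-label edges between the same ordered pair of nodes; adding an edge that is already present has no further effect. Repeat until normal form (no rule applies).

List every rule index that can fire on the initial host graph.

R0: no valid match — LHS pattern not found
R1: 24 valid matches — {0↦2, 1↦3, 2↦4, 3↦0}, {0↦2, 1↦3, 2↦4, 3↦6}, {0↦2, 1↦3, 2↦4, 3↦7} (+21 more)
R2: no valid match — LHS pattern not found

Answer: [R1]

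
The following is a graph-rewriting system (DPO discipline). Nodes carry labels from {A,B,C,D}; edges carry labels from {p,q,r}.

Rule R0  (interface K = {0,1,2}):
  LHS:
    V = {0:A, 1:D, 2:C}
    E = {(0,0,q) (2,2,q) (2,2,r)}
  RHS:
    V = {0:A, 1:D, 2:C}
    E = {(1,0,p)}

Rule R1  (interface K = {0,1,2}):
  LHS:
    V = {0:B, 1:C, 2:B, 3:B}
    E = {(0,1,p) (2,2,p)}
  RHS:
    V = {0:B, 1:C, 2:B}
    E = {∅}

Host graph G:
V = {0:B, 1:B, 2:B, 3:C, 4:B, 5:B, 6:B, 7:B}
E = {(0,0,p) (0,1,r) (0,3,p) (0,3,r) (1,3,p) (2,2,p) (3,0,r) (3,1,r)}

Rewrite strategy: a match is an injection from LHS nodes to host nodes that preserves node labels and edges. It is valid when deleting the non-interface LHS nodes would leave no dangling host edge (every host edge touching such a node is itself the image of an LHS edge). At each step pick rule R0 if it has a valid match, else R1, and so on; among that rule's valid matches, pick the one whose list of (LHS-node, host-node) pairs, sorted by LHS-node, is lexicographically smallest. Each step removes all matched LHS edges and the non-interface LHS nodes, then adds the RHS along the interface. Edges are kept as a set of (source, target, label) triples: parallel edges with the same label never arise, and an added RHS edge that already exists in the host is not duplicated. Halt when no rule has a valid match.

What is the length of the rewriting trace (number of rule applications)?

Answer: 2

Rewrite trace:
[0] host  ⇒  8 nodes, 8 edges  {0-p->0 0-r->1 0-p->3 0-r->3 1-p->3 2-p->2 3-r->0 3-r->1}
[1] R1 @ {0↦0, 1↦3, 2↦2, 3↦4}  ⇒  7 nodes, 6 edges  {0-p->0 0-r->1 0-r->3 1-p->3 3-r->0 3-r->1}
[2] R1 @ {0↦1, 1↦3, 2↦0, 3↦2}  ⇒  6 nodes, 4 edges  {0-r->1 0-r->3 3-r->0 3-r->1}
halt: no rule applies after step 2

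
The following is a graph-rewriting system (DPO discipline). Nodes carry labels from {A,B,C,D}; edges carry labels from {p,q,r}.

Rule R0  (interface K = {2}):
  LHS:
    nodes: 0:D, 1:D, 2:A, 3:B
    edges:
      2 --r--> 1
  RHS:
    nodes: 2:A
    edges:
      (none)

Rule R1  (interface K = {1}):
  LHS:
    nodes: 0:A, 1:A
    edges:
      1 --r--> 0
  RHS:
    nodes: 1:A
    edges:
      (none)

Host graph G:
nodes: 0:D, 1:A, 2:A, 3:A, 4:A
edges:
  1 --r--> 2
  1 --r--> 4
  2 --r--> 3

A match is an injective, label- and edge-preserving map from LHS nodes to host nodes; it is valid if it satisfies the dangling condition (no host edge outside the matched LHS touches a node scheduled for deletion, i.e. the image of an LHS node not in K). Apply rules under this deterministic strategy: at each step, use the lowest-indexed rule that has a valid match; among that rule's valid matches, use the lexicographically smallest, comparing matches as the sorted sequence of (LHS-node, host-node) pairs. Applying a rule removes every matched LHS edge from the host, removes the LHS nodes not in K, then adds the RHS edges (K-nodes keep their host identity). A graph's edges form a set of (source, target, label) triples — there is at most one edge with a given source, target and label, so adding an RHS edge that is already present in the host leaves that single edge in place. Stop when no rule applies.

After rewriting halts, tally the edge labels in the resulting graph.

Answer: (no edges)

Derivation:
initial: |V|=5 |E|=3  E = 1-r->2 1-r->4 2-r->3
step 1: apply R1 at {0↦3, 1↦2}  → |V|=4 |E|=2  E = 1-r->2 1-r->4
step 2: apply R1 at {0↦2, 1↦1}  → |V|=3 |E|=1  E = 1-r->4
step 3: apply R1 at {0↦4, 1↦1}  → |V|=2 |E|=0  E = ∅
normal form: no rule applies after step 3
NF edges: []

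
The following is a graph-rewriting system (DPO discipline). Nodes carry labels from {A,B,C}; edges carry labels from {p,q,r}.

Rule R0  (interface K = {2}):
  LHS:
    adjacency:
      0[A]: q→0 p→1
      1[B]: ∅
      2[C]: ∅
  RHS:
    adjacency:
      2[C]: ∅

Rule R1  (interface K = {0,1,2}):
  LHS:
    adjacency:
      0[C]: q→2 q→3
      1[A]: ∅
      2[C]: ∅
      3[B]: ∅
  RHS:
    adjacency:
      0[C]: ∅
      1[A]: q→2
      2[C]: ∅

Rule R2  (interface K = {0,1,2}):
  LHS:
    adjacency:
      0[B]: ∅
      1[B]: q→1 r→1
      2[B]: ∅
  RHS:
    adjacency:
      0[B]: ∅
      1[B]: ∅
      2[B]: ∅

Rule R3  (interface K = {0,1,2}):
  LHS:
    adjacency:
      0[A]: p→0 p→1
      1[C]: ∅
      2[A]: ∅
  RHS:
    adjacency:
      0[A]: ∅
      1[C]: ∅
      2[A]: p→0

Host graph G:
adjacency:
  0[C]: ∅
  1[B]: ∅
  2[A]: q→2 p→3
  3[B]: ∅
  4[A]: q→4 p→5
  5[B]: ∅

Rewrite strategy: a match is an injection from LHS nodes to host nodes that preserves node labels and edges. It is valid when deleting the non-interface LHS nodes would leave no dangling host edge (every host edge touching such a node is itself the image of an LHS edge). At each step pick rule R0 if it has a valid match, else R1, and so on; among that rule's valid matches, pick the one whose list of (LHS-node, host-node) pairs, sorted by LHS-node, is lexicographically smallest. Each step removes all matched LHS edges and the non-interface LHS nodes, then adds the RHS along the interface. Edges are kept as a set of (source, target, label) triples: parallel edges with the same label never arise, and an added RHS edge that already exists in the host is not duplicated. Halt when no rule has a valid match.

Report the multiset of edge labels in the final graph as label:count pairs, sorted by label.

Answer: (no edges)

Steps:
start.  V:6 E:4  edges: 2-q->2 2-p->3 4-q->4 4-p->5
1. fire R0 via {0↦2, 1↦3, 2↦0}  →  V:4 E:2  edges: 4-q->4 4-p->5
2. fire R0 via {0↦4, 1↦5, 2↦0}  →  V:2 E:0  edges: ∅
normal form: no rule applies after step 2
NF edges: []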